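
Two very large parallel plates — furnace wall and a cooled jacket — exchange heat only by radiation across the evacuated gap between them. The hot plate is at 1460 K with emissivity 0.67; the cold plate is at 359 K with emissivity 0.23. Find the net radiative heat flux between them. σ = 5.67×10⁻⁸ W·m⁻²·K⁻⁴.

q ≈ 53000 W/m²

For two infinite grey parallel plates, q = σ(T₁⁴ − T₂⁴)/(1/ε₁ + 1/ε₂ − 1).
T₁⁴ − T₂⁴ = 4.544×10¹² − 1.661×10¹⁰ = 4.527×10¹² K⁴.
1/ε₁ + 1/ε₂ − 1 = 1.493 + 4.348 − 1 = 4.840.
q = 5.67×10⁻⁸ × 4.527×10¹² / 4.840.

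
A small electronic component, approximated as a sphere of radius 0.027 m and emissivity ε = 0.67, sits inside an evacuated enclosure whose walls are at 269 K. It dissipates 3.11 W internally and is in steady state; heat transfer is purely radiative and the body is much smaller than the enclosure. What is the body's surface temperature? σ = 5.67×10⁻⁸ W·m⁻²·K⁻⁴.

T ≈ 345 K

For a small grey body in a large enclosure, net radiated power = εσA(T⁴ − T_w⁴).
Steady state: P = εσA(T⁴ − T_w⁴) with A = 4πr² = 0.009161 m².
T⁴ = P/(εσA) + T_w⁴ = 3.11/(0.67·5.67×10⁻⁸·0.009161) + (269)⁴
    = 8.936×10⁹ + 5.236×10⁹ = 1.417×10¹⁰ K⁴.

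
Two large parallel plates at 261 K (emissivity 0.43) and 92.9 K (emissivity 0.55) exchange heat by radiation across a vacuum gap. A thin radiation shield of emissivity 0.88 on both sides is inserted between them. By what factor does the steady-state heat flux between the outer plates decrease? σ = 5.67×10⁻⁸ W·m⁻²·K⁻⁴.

Without shield: q₀ = σΔ(T⁴)/(1/ε₁+1/ε₂−1) with denominator 3.144.
With shield the two gaps are in series; the resistances add: (1/ε₁+1/ε_s−1)+(1/ε_s+1/ε₂−1) = 2.462+1.955 = 4.416.
Heat-flux ratio q₀/q = 4.416/3.144.

factor ≈ 1.40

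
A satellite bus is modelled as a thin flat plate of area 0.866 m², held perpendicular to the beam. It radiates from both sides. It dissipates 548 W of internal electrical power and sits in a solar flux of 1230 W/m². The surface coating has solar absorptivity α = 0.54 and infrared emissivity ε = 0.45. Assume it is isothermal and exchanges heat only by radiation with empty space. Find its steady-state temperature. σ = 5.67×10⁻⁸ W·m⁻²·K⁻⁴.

T ≈ 399 K

At steady state, absorbed solar power + internal power = radiated power.
Absorbed: α·S·A_cross = 0.54·1230·0.8660 = 575.2 W (cross-section A).
Total input = 575.2 + 548 = 1123 W.
Radiated: εσ·A_surf·T⁴ with A_surf = 2A = 1.732 m².
T⁴ = 1123/(0.45·5.67×10⁻⁸·1.732) = 2.542×10¹⁰ K⁴.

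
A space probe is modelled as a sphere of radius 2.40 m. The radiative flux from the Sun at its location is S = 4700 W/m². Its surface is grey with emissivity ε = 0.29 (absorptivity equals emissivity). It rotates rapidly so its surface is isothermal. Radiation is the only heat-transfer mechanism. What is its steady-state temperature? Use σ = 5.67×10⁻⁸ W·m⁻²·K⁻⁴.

At equilibrium, absorbed power = emitted power.
Absorbing cross-section = πr² = 18.10 m²; emitting surface = 4πr² = 72.38 m² (ratio 4).
εS·A_cross = εσ·A_surf·T⁴  ⇒  T⁴ = S/(4σ)   (ε cancels).
T⁴ = 4700/(4·5.67×10⁻⁸) = 2.072×10¹⁰ K⁴.
T = (2.072×10¹⁰)^(1/4).

T ≈ 379 K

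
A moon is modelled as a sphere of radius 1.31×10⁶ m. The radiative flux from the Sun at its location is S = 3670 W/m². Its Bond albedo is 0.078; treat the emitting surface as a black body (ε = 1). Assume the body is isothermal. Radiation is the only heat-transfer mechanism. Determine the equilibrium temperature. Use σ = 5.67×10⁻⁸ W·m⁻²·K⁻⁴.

At equilibrium, absorbed power = emitted power.
Absorbing cross-section = πr² = 5.391×10¹² m²; emitting surface = 4πr² = 2.157×10¹³ m² (ratio 4).
(1−a)S·A_cross = εσ·A_surf·T⁴  ⇒  T⁴ = (1−a)S/(4σ).
T⁴ = 0.922·3670/(4·5.67×10⁻⁸) = 1.492×10¹⁰ K⁴.
T = (1.492×10¹⁰)^(1/4).

T ≈ 349 K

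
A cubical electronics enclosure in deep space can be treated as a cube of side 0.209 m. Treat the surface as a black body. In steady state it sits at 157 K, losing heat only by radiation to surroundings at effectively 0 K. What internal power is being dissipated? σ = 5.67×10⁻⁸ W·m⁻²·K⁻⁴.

Steady state: P = εσA T⁴.
A = 6L² = 0.2621 m²; T⁴ = (157)⁴ = 6.076×10⁸ K⁴.
P = 1.0 × 5.67×10⁻⁸ × 0.2621 × 6.076×10⁸.

P ≈ 9.03 W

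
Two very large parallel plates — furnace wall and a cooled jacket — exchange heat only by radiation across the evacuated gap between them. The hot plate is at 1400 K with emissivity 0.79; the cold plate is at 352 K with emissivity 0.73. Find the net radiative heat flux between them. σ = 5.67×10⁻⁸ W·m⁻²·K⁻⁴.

For two infinite grey parallel plates, q = σ(T₁⁴ − T₂⁴)/(1/ε₁ + 1/ε₂ − 1).
T₁⁴ − T₂⁴ = 3.842×10¹² − 1.535×10¹⁰ = 3.826×10¹² K⁴.
1/ε₁ + 1/ε₂ − 1 = 1.266 + 1.370 − 1 = 1.636.
q = 5.67×10⁻⁸ × 3.826×10¹² / 1.636.

q ≈ 1.33×10⁵ W/m²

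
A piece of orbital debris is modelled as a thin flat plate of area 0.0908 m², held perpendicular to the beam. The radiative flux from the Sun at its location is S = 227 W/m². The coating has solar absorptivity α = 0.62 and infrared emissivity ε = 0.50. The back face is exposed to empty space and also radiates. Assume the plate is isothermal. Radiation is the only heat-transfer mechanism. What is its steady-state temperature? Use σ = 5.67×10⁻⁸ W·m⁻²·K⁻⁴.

At equilibrium, absorbed power = emitted power.
Absorbing cross-section = A = 0.09080 m²; emitting surface = 2A = 0.1816 m² (ratio 2).
αS·A_cross = εσ·A_surf·T⁴  ⇒  T⁴ = αS/(ε·2σ).
T⁴ = 0.620·227/(0.50·2·5.67×10⁻⁸) = 2.482×10⁹ K⁴.
T = (2.482×10⁹)^(1/4).

T ≈ 223 K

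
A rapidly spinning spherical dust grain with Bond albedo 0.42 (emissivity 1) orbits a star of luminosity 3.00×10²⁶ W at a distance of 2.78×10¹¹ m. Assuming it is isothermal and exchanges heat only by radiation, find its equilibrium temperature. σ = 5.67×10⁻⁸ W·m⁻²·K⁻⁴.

T ≈ 168 K

First find the stellar flux at distance d: S = L/(4πd²) = 3.00×10²⁶/(4π·(2.78×10¹¹)²) = 308.9 W/m².
For an isothermal sphere, absorbed (1−a)S·πr² = emitted σ·4πr²·T⁴, so T⁴ = (1−a)S/(4σ).
T⁴ = 0.580·308.9/(4·5.67×10⁻⁸) = 7.900×10⁸ K⁴.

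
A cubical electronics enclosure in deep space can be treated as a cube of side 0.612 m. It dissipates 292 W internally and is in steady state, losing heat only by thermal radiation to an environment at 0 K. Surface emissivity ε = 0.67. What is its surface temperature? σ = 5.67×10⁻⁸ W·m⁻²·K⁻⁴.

T ≈ 242 K

Steady state: internal power = radiated power, P = εσA T⁴.
Radiating area A = 6L² = 2.247 m².
T⁴ = P/(εσA) = 292/(0.67·5.67×10⁻⁸·2.247) = 3.420×10⁹ K⁴.
T = (3.420×10⁹)^(1/4).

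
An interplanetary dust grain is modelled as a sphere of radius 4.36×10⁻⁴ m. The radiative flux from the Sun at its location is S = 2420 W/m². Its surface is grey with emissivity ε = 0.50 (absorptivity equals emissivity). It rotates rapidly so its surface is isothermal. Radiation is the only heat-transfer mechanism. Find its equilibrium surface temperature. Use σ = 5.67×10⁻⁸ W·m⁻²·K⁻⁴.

At equilibrium, absorbed power = emitted power.
Absorbing cross-section = πr² = 5.972×10⁻⁷ m²; emitting surface = 4πr² = 2.389×10⁻⁶ m² (ratio 4).
εS·A_cross = εσ·A_surf·T⁴  ⇒  T⁴ = S/(4σ)   (ε cancels).
T⁴ = 2420/(4·5.67×10⁻⁸) = 1.067×10¹⁰ K⁴.
T = (1.067×10¹⁰)^(1/4).

T ≈ 321 K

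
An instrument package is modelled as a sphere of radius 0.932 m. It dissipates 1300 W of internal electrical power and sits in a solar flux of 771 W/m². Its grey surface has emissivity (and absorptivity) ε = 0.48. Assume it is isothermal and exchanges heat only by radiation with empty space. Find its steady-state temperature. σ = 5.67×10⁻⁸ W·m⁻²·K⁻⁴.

At steady state, absorbed solar power + internal power = radiated power.
Absorbed: α·S·A_cross = 0.48·771·2.729 = 1010 W (cross-section πr²).
Total input = 1010 + 1300 = 2310 W.
Radiated: εσ·A_surf·T⁴ with A_surf = 4πr² = 10.92 m².
T⁴ = 2310/(0.48·5.67×10⁻⁸·10.92) = 7.775×10⁹ K⁴.

T ≈ 297 K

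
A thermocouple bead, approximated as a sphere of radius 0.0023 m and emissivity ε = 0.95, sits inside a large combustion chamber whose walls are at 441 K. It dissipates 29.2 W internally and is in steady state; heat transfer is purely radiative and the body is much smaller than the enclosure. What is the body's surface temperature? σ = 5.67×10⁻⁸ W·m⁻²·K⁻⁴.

T ≈ 1690 K

For a small grey body in a large enclosure, net radiated power = εσA(T⁴ − T_w⁴).
Steady state: P = εσA(T⁴ − T_w⁴) with A = 4πr² = 6.648×10⁻⁵ m².
T⁴ = P/(εσA) + T_w⁴ = 29.2/(0.95·5.67×10⁻⁸·6.648×10⁻⁵) + (441)⁴
    = 8.155×10¹² + 3.782×10¹⁰ = 8.193×10¹² K⁴.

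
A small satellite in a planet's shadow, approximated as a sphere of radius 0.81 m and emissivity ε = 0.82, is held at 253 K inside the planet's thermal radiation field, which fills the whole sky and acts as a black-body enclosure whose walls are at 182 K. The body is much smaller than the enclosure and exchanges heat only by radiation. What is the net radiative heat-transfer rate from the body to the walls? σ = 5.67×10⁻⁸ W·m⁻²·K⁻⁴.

P_net ≈ 1150 W

For a small grey body in a large enclosure: P_net = εσA(T_body⁴ − T_wall⁴).
A = 4πr² = 8.245 m²; T_body⁴ − T_wall⁴ = 4.097×10⁹ − 1.097×10⁹ = 3.000×10⁹ K⁴.
|P_net| = 0.82·5.67×10⁻⁸·8.245·3.000×10⁹.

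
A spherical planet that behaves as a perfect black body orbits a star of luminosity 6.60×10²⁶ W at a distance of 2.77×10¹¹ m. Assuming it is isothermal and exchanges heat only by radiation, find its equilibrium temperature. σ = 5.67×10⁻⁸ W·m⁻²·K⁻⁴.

T ≈ 234 K

First find the stellar flux at distance d: S = L/(4πd²) = 6.60×10²⁶/(4π·(2.77×10¹¹)²) = 684.5 W/m².
For an isothermal sphere, absorbed (1−a)S·πr² = emitted σ·4πr²·T⁴, so T⁴ = (1−a)S/(4σ).
T⁴ = 1.00·684.5/(4·5.67×10⁻⁸) = 3.018×10⁹ K⁴.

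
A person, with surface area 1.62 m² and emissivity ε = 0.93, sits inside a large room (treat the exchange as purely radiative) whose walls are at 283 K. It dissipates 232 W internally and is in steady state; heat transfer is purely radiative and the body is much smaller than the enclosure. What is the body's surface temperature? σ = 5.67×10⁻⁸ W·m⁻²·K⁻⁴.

T ≈ 309 K

For a small grey body in a large enclosure, net radiated power = εσA(T⁴ − T_w⁴).
Steady state: P = εσA(T⁴ − T_w⁴) with A = 1.62 m².
T⁴ = P/(εσA) + T_w⁴ = 232/(0.93·5.67×10⁻⁸·1.620) + (283)⁴
    = 2.716×10⁹ + 6.414×10⁹ = 9.130×10⁹ K⁴.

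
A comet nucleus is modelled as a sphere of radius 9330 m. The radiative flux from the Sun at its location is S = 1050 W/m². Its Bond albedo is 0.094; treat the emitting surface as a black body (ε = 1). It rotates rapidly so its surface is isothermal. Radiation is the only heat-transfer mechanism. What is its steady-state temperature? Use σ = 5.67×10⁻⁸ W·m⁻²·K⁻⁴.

T ≈ 254 K

At equilibrium, absorbed power = emitted power.
Absorbing cross-section = πr² = 2.735×10⁸ m²; emitting surface = 4πr² = 1.094×10⁹ m² (ratio 4).
(1−a)S·A_cross = εσ·A_surf·T⁴  ⇒  T⁴ = (1−a)S/(4σ).
T⁴ = 0.906·1050/(4·5.67×10⁻⁸) = 4.194×10⁹ K⁴.
T = (4.194×10⁹)^(1/4).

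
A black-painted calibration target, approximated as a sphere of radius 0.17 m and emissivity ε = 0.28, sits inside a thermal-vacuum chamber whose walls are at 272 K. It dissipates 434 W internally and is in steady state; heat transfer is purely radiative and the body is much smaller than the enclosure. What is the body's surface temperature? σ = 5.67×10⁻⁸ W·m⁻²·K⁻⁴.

For a small grey body in a large enclosure, net radiated power = εσA(T⁴ − T_w⁴).
Steady state: P = εσA(T⁴ − T_w⁴) with A = 4πr² = 0.3632 m².
T⁴ = P/(εσA) + T_w⁴ = 434/(0.28·5.67×10⁻⁸·0.3632) + (272)⁴
    = 7.527×10¹⁰ + 5.474×10⁹ = 8.075×10¹⁰ K⁴.

T ≈ 533 K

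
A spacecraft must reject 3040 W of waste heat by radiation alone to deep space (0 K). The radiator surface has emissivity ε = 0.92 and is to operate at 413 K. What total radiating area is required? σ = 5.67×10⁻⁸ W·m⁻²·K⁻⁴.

A ≈ 2.00 m²

P = εσA T⁴ ⇒ A = P/(εσT⁴).
T⁴ = 2.909×10¹⁰ K⁴.
A = 3040/(0.92 × 5.67×10⁻⁸ × 2.909×10¹⁰).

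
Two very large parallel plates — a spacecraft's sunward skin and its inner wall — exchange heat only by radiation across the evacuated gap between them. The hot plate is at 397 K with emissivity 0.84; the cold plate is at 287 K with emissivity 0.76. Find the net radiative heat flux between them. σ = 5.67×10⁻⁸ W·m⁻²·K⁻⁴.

q ≈ 680 W/m²

For two infinite grey parallel plates, q = σ(T₁⁴ − T₂⁴)/(1/ε₁ + 1/ε₂ − 1).
T₁⁴ − T₂⁴ = 2.484×10¹⁰ − 6.785×10⁹ = 1.806×10¹⁰ K⁴.
1/ε₁ + 1/ε₂ − 1 = 1.190 + 1.316 − 1 = 1.506.
q = 5.67×10⁻⁸ × 1.806×10¹⁰ / 1.506.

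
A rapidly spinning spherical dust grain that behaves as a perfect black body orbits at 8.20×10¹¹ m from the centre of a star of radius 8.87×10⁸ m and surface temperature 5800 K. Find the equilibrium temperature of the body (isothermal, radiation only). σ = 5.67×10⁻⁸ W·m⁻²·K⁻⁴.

The star's surface emits σT_*⁴; at distance d the flux is S = σT_*⁴(R_*/d)².
S = 5.67×10⁻⁸·(5800)⁴·(8.87×10⁸/8.20×10¹¹)² = 75.08 W/m².
For an isothermal sphere T⁴ = (1−a)S/(4σ) = 3.310×10⁸ K⁴.

T ≈ 135 K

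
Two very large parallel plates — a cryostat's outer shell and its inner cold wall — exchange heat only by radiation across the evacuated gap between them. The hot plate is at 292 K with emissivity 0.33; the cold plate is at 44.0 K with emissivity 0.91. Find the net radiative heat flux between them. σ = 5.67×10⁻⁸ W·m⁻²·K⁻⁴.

q ≈ 132 W/m²

For two infinite grey parallel plates, q = σ(T₁⁴ − T₂⁴)/(1/ε₁ + 1/ε₂ − 1).
T₁⁴ − T₂⁴ = 7.270×10⁹ − 3.748×10⁶ = 7.266×10⁹ K⁴.
1/ε₁ + 1/ε₂ − 1 = 3.030 + 1.099 − 1 = 3.129.
q = 5.67×10⁻⁸ × 7.266×10⁹ / 3.129.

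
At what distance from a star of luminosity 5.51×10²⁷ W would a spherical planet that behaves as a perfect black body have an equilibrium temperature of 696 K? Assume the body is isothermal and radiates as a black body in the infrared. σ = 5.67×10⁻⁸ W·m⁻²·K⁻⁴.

For an isothermal black-emitting sphere, (1−a)S·πr² = σ·4πr²·T⁴ ⇒ S = 4σT⁴/(1−a).
S = 4·5.67×10⁻⁸·(696)⁴/1.00 = 53220 W/m².
Flux falls as S = L/(4πd²), so d = √(L/(4πS)) = √(5.51×10²⁷/(4π·53220)).

d ≈ 9.08×10¹⁰ m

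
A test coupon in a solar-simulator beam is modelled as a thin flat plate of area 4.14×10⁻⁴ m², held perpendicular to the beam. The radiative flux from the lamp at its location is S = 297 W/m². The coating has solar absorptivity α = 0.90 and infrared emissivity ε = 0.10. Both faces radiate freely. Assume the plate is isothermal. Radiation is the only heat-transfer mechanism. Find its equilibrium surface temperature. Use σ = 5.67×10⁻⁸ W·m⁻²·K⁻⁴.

T ≈ 392 K

At equilibrium, absorbed power = emitted power.
Absorbing cross-section = A = 4.140×10⁻⁴ m²; emitting surface = 2A = 8.280×10⁻⁴ m² (ratio 2).
αS·A_cross = εσ·A_surf·T⁴  ⇒  T⁴ = αS/(ε·2σ).
T⁴ = 0.900·297/(0.10·2·5.67×10⁻⁸) = 2.357×10¹⁰ K⁴.
T = (2.357×10¹⁰)^(1/4).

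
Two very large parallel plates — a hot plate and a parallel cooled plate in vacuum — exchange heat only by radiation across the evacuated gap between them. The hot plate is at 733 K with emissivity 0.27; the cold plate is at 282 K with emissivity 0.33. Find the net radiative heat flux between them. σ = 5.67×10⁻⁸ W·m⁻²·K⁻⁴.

q ≈ 2790 W/m²

For two infinite grey parallel plates, q = σ(T₁⁴ − T₂⁴)/(1/ε₁ + 1/ε₂ − 1).
T₁⁴ − T₂⁴ = 2.887×10¹¹ − 6.324×10⁹ = 2.824×10¹¹ K⁴.
1/ε₁ + 1/ε₂ − 1 = 3.704 + 3.030 − 1 = 5.734.
q = 5.67×10⁻⁸ × 2.824×10¹¹ / 5.734.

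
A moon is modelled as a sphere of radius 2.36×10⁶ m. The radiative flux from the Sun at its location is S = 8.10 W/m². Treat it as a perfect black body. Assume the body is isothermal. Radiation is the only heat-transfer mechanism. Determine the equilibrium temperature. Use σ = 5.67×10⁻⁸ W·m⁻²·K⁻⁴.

T ≈ 77.3 K

At equilibrium, absorbed power = emitted power.
Absorbing cross-section = πr² = 1.750×10¹³ m²; emitting surface = 4πr² = 6.999×10¹³ m² (ratio 4).
S·A_cross = εσ·A_surf·T⁴  ⇒  T⁴ = S/(4σ).
T⁴ = 1.00·8.10/(4·5.67×10⁻⁸) = 3.571×10⁷ K⁴.
T = (3.571×10⁷)^(1/4).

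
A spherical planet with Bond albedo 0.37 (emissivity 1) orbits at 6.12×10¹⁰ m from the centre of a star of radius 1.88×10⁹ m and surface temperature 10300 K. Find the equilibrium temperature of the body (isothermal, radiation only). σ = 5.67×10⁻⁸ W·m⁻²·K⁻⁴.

The star's surface emits σT_*⁴; at distance d the flux is S = σT_*⁴(R_*/d)².
S = 5.67×10⁻⁸·(10300)⁴·(1.88×10⁹/6.12×10¹⁰)² = 6.022×10⁵ W/m².
For an isothermal sphere T⁴ = (1−a)S/(4σ) = 1.673×10¹² K⁴.

T ≈ 1140 K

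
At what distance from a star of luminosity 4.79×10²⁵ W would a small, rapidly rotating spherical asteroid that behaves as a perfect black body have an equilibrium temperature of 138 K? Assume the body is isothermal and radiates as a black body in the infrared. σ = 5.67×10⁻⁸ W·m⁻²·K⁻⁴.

For an isothermal black-emitting sphere, (1−a)S·πr² = σ·4πr²·T⁴ ⇒ S = 4σT⁴/(1−a).
S = 4·5.67×10⁻⁸·(138)⁴/1.00 = 82.25 W/m².
Flux falls as S = L/(4πd²), so d = √(L/(4πS)) = √(4.79×10²⁵/(4π·82.25)).

d ≈ 2.15×10¹¹ m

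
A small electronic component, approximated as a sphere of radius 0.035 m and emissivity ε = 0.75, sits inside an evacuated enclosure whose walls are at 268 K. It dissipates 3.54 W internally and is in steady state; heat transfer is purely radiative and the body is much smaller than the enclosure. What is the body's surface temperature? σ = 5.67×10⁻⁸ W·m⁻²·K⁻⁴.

For a small grey body in a large enclosure, net radiated power = εσA(T⁴ − T_w⁴).
Steady state: P = εσA(T⁴ − T_w⁴) with A = 4πr² = 0.01539 m².
T⁴ = P/(εσA) + T_w⁴ = 3.54/(0.75·5.67×10⁻⁸·0.01539) + (268)⁴
    = 5.408×10⁹ + 5.159×10⁹ = 1.057×10¹⁰ K⁴.

T ≈ 321 K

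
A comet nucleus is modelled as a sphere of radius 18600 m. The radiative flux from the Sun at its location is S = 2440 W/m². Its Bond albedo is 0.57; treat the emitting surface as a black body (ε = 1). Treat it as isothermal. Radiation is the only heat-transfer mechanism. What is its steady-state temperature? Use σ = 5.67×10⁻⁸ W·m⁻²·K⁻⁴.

At equilibrium, absorbed power = emitted power.
Absorbing cross-section = πr² = 1.087×10⁹ m²; emitting surface = 4πr² = 4.347×10⁹ m² (ratio 4).
(1−a)S·A_cross = εσ·A_surf·T⁴  ⇒  T⁴ = (1−a)S/(4σ).
T⁴ = 0.430·2440/(4·5.67×10⁻⁸) = 4.626×10⁹ K⁴.
T = (4.626×10⁹)^(1/4).

T ≈ 261 K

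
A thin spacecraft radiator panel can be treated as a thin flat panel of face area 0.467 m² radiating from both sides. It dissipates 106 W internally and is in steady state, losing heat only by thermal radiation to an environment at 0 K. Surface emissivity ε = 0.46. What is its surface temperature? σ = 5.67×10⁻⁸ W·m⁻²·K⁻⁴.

T ≈ 257 K

Steady state: internal power = radiated power, P = εσA T⁴.
Radiating area A = 2·0.467 = 0.9340 m².
T⁴ = P/(εσA) = 106/(0.46·5.67×10⁻⁸·0.9340) = 4.351×10⁹ K⁴.
T = (4.351×10⁹)^(1/4).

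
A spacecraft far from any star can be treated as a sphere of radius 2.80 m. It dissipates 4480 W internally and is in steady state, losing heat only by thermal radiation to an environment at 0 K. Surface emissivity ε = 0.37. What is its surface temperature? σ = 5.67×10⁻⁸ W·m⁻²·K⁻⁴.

Steady state: internal power = radiated power, P = εσA T⁴.
Radiating area A = 4πr² = 98.52 m².
T⁴ = P/(εσA) = 4480/(0.37·5.67×10⁻⁸·98.52) = 2.168×10⁹ K⁴.
T = (2.168×10⁹)^(1/4).

T ≈ 216 K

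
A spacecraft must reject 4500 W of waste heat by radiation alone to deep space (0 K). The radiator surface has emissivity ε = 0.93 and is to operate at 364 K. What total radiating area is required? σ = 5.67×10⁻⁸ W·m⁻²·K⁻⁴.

P = εσA T⁴ ⇒ A = P/(εσT⁴).
T⁴ = 1.756×10¹⁰ K⁴.
A = 4500/(0.93 × 5.67×10⁻⁸ × 1.756×10¹⁰).

A ≈ 4.86 m²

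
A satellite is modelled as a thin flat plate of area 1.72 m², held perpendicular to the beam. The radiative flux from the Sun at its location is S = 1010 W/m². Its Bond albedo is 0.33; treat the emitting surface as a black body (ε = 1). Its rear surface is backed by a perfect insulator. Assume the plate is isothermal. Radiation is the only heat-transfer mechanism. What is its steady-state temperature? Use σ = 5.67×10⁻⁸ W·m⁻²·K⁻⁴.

At equilibrium, absorbed power = emitted power.
Absorbing cross-section = A = 1.720 m²; emitting surface = A = 1.720 m² (ratio 1).
(1−a)S·A_cross = εσ·A_surf·T⁴  ⇒  T⁴ = (1−a)S/(1σ).
T⁴ = 0.670·1010/(1·5.67×10⁻⁸) = 1.193×10¹⁰ K⁴.
T = (1.193×10¹⁰)^(1/4).

T ≈ 331 K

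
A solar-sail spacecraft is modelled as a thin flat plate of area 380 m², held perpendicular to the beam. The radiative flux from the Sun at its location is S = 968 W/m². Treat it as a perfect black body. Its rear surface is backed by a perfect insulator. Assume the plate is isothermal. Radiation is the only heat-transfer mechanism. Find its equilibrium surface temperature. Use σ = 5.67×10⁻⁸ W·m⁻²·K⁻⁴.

At equilibrium, absorbed power = emitted power.
Absorbing cross-section = A = 380.0 m²; emitting surface = A = 380.0 m² (ratio 1).
S·A_cross = εσ·A_surf·T⁴  ⇒  T⁴ = S/(1σ).
T⁴ = 1.00·968/(1·5.67×10⁻⁸) = 1.707×10¹⁰ K⁴.
T = (1.707×10¹⁰)^(1/4).

T ≈ 361 K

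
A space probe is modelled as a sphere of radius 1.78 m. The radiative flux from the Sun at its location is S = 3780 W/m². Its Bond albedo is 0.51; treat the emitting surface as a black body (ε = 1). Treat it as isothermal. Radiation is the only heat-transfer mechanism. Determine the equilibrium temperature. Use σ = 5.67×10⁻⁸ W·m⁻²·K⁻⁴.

T ≈ 301 K

At equilibrium, absorbed power = emitted power.
Absorbing cross-section = πr² = 9.954 m²; emitting surface = 4πr² = 39.82 m² (ratio 4).
(1−a)S·A_cross = εσ·A_surf·T⁴  ⇒  T⁴ = (1−a)S/(4σ).
T⁴ = 0.490·3780/(4·5.67×10⁻⁸) = 8.167×10⁹ K⁴.
T = (8.167×10⁹)^(1/4).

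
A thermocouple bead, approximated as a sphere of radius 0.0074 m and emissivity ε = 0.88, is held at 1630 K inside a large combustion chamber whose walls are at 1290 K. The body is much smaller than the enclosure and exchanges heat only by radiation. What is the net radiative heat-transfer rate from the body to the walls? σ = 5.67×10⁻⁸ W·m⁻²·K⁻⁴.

P_net ≈ 147 W

For a small grey body in a large enclosure: P_net = εσA(T_body⁴ − T_wall⁴).
A = 4πr² = 6.881×10⁻⁴ m²; T_body⁴ − T_wall⁴ = 7.059×10¹² − 2.769×10¹² = 4.290×10¹² K⁴.
|P_net| = 0.88·5.67×10⁻⁸·6.881×10⁻⁴·4.290×10¹².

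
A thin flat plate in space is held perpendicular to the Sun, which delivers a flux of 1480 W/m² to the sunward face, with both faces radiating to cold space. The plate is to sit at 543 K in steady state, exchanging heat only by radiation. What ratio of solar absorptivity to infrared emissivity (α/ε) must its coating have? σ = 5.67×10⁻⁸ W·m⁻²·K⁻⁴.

Balance: αS·A = εσ·2A·T⁴ ⇒ α/ε = 2σT⁴/S.
α/ε = 2·5.67×10⁻⁸·(543)⁴/1480 = 2·5.67×10⁻⁸·8.694×10¹⁰/1480.

α/ε ≈ 6.66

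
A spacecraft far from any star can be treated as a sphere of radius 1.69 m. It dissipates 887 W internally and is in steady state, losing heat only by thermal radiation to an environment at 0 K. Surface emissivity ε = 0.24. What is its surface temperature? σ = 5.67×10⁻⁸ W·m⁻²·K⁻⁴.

Steady state: internal power = radiated power, P = εσA T⁴.
Radiating area A = 4πr² = 35.89 m².
T⁴ = P/(εσA) = 887/(0.24·5.67×10⁻⁸·35.89) = 1.816×10⁹ K⁴.
T = (1.816×10⁹)^(1/4).

T ≈ 206 K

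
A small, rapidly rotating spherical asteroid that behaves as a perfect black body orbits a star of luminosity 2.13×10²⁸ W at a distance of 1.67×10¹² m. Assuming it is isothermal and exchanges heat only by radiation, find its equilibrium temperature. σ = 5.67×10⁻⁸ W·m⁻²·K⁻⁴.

T ≈ 228 K

First find the stellar flux at distance d: S = L/(4πd²) = 2.13×10²⁸/(4π·(1.67×10¹²)²) = 607.8 W/m².
For an isothermal sphere, absorbed (1−a)S·πr² = emitted σ·4πr²·T⁴, so T⁴ = (1−a)S/(4σ).
T⁴ = 1.00·607.8/(4·5.67×10⁻⁸) = 2.680×10⁹ K⁴.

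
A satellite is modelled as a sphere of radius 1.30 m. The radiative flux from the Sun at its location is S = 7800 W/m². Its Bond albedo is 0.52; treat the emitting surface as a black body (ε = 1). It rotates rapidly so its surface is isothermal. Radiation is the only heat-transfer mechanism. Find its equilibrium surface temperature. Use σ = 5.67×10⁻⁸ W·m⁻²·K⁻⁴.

At equilibrium, absorbed power = emitted power.
Absorbing cross-section = πr² = 5.309 m²; emitting surface = 4πr² = 21.24 m² (ratio 4).
(1−a)S·A_cross = εσ·A_surf·T⁴  ⇒  T⁴ = (1−a)S/(4σ).
T⁴ = 0.480·7800/(4·5.67×10⁻⁸) = 1.651×10¹⁰ K⁴.
T = (1.651×10¹⁰)^(1/4).

T ≈ 358 K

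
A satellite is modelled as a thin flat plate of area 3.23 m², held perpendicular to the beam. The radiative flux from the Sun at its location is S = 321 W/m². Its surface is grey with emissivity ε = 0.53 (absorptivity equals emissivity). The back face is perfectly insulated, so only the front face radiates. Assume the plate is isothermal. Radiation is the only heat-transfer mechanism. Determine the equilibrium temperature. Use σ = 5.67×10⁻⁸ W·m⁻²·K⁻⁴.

T ≈ 274 K

At equilibrium, absorbed power = emitted power.
Absorbing cross-section = A = 3.230 m²; emitting surface = A = 3.230 m² (ratio 1).
εS·A_cross = εσ·A_surf·T⁴  ⇒  T⁴ = S/(1σ)   (ε cancels).
T⁴ = 321/(1·5.67×10⁻⁸) = 5.661×10⁹ K⁴.
T = (5.661×10⁹)^(1/4).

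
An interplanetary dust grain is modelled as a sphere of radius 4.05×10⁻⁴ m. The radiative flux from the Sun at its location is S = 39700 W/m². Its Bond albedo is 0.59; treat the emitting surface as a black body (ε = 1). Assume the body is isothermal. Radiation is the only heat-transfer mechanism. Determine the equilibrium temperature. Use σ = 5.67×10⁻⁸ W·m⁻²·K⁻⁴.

T ≈ 518 K

At equilibrium, absorbed power = emitted power.
Absorbing cross-section = πr² = 5.153×10⁻⁷ m²; emitting surface = 4πr² = 2.061×10⁻⁶ m² (ratio 4).
(1−a)S·A_cross = εσ·A_surf·T⁴  ⇒  T⁴ = (1−a)S/(4σ).
T⁴ = 0.410·39700/(4·5.67×10⁻⁸) = 7.177×10¹⁰ K⁴.
T = (7.177×10¹⁰)^(1/4).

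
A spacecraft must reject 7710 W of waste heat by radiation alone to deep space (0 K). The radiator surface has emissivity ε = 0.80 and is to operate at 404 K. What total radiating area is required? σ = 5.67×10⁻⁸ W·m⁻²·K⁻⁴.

A ≈ 6.38 m²

P = εσA T⁴ ⇒ A = P/(εσT⁴).
T⁴ = 2.664×10¹⁰ K⁴.
A = 7710/(0.80 × 5.67×10⁻⁸ × 2.664×10¹⁰).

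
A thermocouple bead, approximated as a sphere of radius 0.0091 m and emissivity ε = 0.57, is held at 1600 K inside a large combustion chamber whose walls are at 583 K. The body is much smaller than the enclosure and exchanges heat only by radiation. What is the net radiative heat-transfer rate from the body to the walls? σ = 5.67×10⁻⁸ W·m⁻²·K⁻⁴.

P_net ≈ 217 W

For a small grey body in a large enclosure: P_net = εσA(T_body⁴ − T_wall⁴).
A = 4πr² = 0.001041 m²; T_body⁴ − T_wall⁴ = 6.554×10¹² − 1.155×10¹¹ = 6.438×10¹² K⁴.
|P_net| = 0.57·5.67×10⁻⁸·0.001041·6.438×10¹².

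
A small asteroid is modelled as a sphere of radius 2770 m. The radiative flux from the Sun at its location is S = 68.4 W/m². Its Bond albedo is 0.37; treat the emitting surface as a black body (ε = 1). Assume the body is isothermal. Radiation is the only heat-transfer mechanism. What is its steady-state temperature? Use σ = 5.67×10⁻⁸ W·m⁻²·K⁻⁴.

At equilibrium, absorbed power = emitted power.
Absorbing cross-section = πr² = 2.411×10⁷ m²; emitting surface = 4πr² = 9.642×10⁷ m² (ratio 4).
(1−a)S·A_cross = εσ·A_surf·T⁴  ⇒  T⁴ = (1−a)S/(4σ).
T⁴ = 0.630·68.4/(4·5.67×10⁻⁸) = 1.900×10⁸ K⁴.
T = (1.900×10⁸)^(1/4).

T ≈ 117 K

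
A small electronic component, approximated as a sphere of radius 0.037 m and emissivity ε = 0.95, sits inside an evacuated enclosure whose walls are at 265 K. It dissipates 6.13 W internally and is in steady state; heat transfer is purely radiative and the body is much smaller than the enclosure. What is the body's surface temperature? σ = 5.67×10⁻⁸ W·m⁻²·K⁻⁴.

T ≈ 328 K

For a small grey body in a large enclosure, net radiated power = εσA(T⁴ − T_w⁴).
Steady state: P = εσA(T⁴ − T_w⁴) with A = 4πr² = 0.01720 m².
T⁴ = P/(εσA) + T_w⁴ = 6.13/(0.95·5.67×10⁻⁸·0.01720) + (265)⁴
    = 6.615×10⁹ + 4.932×10⁹ = 1.155×10¹⁰ K⁴.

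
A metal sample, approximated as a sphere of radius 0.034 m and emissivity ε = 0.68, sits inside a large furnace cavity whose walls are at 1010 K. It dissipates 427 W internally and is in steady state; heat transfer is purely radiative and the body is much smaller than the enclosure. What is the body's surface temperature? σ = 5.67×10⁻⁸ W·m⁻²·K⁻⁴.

For a small grey body in a large enclosure, net radiated power = εσA(T⁴ − T_w⁴).
Steady state: P = εσA(T⁴ − T_w⁴) with A = 4πr² = 0.01453 m².
T⁴ = P/(εσA) + T_w⁴ = 427/(0.68·5.67×10⁻⁸·0.01453) + (1010)⁴
    = 7.624×10¹¹ + 1.041×10¹² = 1.803×10¹² K⁴.

T ≈ 1160 K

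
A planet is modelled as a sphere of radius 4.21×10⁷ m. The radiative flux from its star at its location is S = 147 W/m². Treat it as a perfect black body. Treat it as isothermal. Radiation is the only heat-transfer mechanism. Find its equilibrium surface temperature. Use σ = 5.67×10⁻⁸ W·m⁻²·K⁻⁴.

T ≈ 160 K

At equilibrium, absorbed power = emitted power.
Absorbing cross-section = πr² = 5.568×10¹⁵ m²; emitting surface = 4πr² = 2.227×10¹⁶ m² (ratio 4).
S·A_cross = εσ·A_surf·T⁴  ⇒  T⁴ = S/(4σ).
T⁴ = 1.00·147/(4·5.67×10⁻⁸) = 6.481×10⁸ K⁴.
T = (6.481×10⁸)^(1/4).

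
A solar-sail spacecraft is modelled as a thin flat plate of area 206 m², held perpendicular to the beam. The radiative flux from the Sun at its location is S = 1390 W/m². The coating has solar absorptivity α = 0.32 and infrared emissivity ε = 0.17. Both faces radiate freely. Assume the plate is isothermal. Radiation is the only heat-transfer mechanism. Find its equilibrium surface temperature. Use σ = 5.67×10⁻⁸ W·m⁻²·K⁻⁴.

At equilibrium, absorbed power = emitted power.
Absorbing cross-section = A = 206.0 m²; emitting surface = 2A = 412.0 m² (ratio 2).
αS·A_cross = εσ·A_surf·T⁴  ⇒  T⁴ = αS/(ε·2σ).
T⁴ = 0.320·1390/(0.17·2·5.67×10⁻⁸) = 2.307×10¹⁰ K⁴.
T = (2.307×10¹⁰)^(1/4).

T ≈ 390 K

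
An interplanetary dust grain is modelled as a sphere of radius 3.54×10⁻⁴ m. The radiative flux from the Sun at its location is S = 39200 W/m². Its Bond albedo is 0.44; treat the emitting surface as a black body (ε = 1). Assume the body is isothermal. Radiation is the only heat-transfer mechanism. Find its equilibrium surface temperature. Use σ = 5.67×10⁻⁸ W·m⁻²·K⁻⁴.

At equilibrium, absorbed power = emitted power.
Absorbing cross-section = πr² = 3.937×10⁻⁷ m²; emitting surface = 4πr² = 1.575×10⁻⁶ m² (ratio 4).
(1−a)S·A_cross = εσ·A_surf·T⁴  ⇒  T⁴ = (1−a)S/(4σ).
T⁴ = 0.560·39200/(4·5.67×10⁻⁸) = 9.679×10¹⁰ K⁴.
T = (9.679×10¹⁰)^(1/4).

T ≈ 558 K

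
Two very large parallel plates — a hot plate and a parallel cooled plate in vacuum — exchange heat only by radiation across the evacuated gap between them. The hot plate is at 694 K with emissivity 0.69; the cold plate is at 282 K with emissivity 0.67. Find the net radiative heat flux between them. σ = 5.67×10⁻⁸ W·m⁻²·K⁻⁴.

For two infinite grey parallel plates, q = σ(T₁⁴ − T₂⁴)/(1/ε₁ + 1/ε₂ − 1).
T₁⁴ − T₂⁴ = 2.320×10¹¹ − 6.324×10⁹ = 2.256×10¹¹ K⁴.
1/ε₁ + 1/ε₂ − 1 = 1.449 + 1.493 − 1 = 1.942.
q = 5.67×10⁻⁸ × 2.256×10¹¹ / 1.942.

q ≈ 6590 W/m²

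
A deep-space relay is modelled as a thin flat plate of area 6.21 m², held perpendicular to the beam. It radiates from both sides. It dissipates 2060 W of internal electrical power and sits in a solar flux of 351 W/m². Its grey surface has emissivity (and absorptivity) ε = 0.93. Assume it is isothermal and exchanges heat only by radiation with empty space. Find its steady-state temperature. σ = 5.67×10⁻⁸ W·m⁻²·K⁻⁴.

T ≈ 281 K

At steady state, absorbed solar power + internal power = radiated power.
Absorbed: α·S·A_cross = 0.93·351·6.210 = 2027 W (cross-section A).
Total input = 2027 + 2060 = 4087 W.
Radiated: εσ·A_surf·T⁴ with A_surf = 2A = 12.42 m².
T⁴ = 4087/(0.93·5.67×10⁻⁸·12.42) = 6.241×10⁹ K⁴.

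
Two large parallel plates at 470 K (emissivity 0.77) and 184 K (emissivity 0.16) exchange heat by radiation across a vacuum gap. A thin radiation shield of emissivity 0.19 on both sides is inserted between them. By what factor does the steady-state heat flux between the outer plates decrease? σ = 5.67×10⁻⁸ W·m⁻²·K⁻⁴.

factor ≈ 2.45

Without shield: q₀ = σΔ(T⁴)/(1/ε₁+1/ε₂−1) with denominator 6.549.
With shield the two gaps are in series; the resistances add: (1/ε₁+1/ε_s−1)+(1/ε_s+1/ε₂−1) = 5.562+10.51 = 16.08.
Heat-flux ratio q₀/q = 16.08/6.549.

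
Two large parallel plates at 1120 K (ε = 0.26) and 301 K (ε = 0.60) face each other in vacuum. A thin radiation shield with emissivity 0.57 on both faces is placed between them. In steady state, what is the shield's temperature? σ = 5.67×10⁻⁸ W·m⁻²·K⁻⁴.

In steady state the net flux on the hot side equals that on the cold side.
σ(T₁⁴−T_s⁴)/D₁ = σ(T_s⁴−T₂⁴)/D₂, with D₁ = 1/ε₁+1/ε_s−1 = 4.601, D₂ = 1/ε_s+1/ε₂−1 = 2.421.
Solve for T_s⁴: T_s⁴ = (D₂·T₁⁴ + D₁·T₂⁴)/(D₁+D₂) = 5.479×10¹¹ K⁴.

T_s ≈ 860 K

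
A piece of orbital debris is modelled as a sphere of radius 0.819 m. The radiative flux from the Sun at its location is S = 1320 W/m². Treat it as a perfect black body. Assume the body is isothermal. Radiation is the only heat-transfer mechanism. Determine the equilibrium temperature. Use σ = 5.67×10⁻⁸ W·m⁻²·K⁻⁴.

At equilibrium, absorbed power = emitted power.
Absorbing cross-section = πr² = 2.107 m²; emitting surface = 4πr² = 8.429 m² (ratio 4).
S·A_cross = εσ·A_surf·T⁴  ⇒  T⁴ = S/(4σ).
T⁴ = 1.00·1320/(4·5.67×10⁻⁸) = 5.820×10⁹ K⁴.
T = (5.820×10⁹)^(1/4).

T ≈ 276 K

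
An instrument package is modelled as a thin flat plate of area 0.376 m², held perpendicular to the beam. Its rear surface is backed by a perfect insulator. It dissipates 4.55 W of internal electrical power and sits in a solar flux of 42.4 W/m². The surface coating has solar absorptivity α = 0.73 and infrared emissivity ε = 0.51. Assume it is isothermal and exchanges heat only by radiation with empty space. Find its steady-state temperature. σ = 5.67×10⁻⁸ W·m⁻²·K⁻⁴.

At steady state, absorbed solar power + internal power = radiated power.
Absorbed: α·S·A_cross = 0.73·42.4·0.3760 = 11.64 W (cross-section A).
Total input = 11.64 + 4.55 = 16.19 W.
Radiated: εσ·A_surf·T⁴ with A_surf = A = 0.3760 m².
T⁴ = 16.19/(0.51·5.67×10⁻⁸·0.3760) = 1.489×10⁹ K⁴.

T ≈ 196 K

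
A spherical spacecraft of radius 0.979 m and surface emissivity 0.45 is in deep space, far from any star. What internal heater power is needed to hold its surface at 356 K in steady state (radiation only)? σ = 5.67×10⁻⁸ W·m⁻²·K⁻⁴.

P = εσ·4πr²·T⁴.
4πr² = 12.04 m²; T⁴ = 1.606×10¹⁰ K⁴.
P = 0.45·5.67×10⁻⁸·12.04·1.606×10¹⁰.

P ≈ 4940 W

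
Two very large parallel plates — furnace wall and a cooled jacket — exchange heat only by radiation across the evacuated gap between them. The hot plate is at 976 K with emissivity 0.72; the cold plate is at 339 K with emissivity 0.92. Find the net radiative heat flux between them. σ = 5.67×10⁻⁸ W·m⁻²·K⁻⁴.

For two infinite grey parallel plates, q = σ(T₁⁴ − T₂⁴)/(1/ε₁ + 1/ε₂ − 1).
T₁⁴ − T₂⁴ = 9.074×10¹¹ − 1.321×10¹⁰ = 8.942×10¹¹ K⁴.
1/ε₁ + 1/ε₂ − 1 = 1.389 + 1.087 − 1 = 1.476.
q = 5.67×10⁻⁸ × 8.942×10¹¹ / 1.476.

q ≈ 34400 W/m²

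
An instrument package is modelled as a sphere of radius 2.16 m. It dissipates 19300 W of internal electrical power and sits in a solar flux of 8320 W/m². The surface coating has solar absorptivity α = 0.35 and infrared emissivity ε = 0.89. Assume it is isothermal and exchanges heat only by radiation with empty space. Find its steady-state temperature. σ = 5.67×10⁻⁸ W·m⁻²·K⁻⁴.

T ≈ 380 K

At steady state, absorbed solar power + internal power = radiated power.
Absorbed: α·S·A_cross = 0.35·8320·14.66 = 42680 W (cross-section πr²).
Total input = 42680 + 19300 = 61980 W.
Radiated: εσ·A_surf·T⁴ with A_surf = 4πr² = 58.63 m².
T⁴ = 61980/(0.89·5.67×10⁻⁸·58.63) = 2.095×10¹⁰ K⁴.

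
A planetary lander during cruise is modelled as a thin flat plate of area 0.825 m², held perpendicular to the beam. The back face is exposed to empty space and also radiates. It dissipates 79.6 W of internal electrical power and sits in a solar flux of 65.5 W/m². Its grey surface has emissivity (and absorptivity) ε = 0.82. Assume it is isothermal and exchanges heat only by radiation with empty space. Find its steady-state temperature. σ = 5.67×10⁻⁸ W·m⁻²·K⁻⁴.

T ≈ 200 K

At steady state, absorbed solar power + internal power = radiated power.
Absorbed: α·S·A_cross = 0.82·65.5·0.8250 = 44.31 W (cross-section A).
Total input = 44.31 + 79.6 = 123.9 W.
Radiated: εσ·A_surf·T⁴ with A_surf = 2A = 1.650 m².
T⁴ = 123.9/(0.82·5.67×10⁻⁸·1.650) = 1.615×10⁹ K⁴.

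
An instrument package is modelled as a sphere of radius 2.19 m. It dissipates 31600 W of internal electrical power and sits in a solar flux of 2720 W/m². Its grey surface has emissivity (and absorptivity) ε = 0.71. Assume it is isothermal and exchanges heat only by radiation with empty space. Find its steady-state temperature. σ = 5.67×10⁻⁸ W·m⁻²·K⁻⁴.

At steady state, absorbed solar power + internal power = radiated power.
Absorbed: α·S·A_cross = 0.71·2720·15.07 = 29100 W (cross-section πr²).
Total input = 29100 + 31600 = 60700 W.
Radiated: εσ·A_surf·T⁴ with A_surf = 4πr² = 60.27 m².
T⁴ = 60700/(0.71·5.67×10⁻⁸·60.27) = 2.502×10¹⁰ K⁴.

T ≈ 398 K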